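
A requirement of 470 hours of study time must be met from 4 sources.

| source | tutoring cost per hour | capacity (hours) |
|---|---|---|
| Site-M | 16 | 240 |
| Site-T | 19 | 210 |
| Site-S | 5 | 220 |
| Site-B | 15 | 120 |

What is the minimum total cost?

Use sources in increasing cost order.
Site-S at 5: take all 220 hours ; 250 still needed.
Site-B at 15: take all 120 hours ; 130 still needed.
Site-M (16): take the remaining 130 ; done.
Site-T: unused.
Cost = 220×5 + 120×15 + 130×16 = 4980.

4980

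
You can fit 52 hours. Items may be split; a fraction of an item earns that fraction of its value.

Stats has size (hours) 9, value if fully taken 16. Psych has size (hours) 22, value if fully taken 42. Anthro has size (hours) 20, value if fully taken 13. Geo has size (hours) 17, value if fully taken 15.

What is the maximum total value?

75.6

Rank by value-to-size ratio: Psych 42/22≈1.91, Stats 16/9≈1.78, Geo 15/17≈0.882, Anthro 13/20≈0.65.
Take all of Psych (22 hours, value 42) — 30 hours left.
All 9 hours of Stats fit (value 16) — 21 remain.
Geo: take in full, 17 hours for value 15 — 4 left.
Fill the last 4 hours with part of Anthro: 4/20 of it earns 2.6.
Total value = 75.6.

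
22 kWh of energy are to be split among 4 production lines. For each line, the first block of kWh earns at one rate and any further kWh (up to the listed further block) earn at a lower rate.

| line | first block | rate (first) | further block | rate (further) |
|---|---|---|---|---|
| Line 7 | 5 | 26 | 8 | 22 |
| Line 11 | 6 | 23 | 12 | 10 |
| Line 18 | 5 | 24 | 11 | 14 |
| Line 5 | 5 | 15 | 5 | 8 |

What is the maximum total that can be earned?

Order all 8 blocks by rate: Line 7/T1 26 > Line 18/T1 24 > Line 11/T1 23 > Line 7/T2 22 > Line 5/T1 15 > Line 18/T2 14 > Line 11/T2 10 > Line 5/T2 8.
Fill Line 7 T1 block (5 at 26) → 17 left.
Line 18 T1 at 24: fill all 5 → 12 left.
Line 11/T1 (23): +6 → 6 left.
6 remain; put them into Line 7 T2 at 22.
Total = 26×5 + 24×5 + 23×6 + 22×6 = 520.

520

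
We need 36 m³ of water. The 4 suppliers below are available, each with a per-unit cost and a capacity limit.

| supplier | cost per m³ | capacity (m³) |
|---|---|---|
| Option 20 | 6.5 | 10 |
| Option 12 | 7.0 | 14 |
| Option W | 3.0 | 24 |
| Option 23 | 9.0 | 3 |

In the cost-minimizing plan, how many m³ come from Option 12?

Fill from the cheapest supplier first.
Option W at 3.0: take all 24 m³ ; 12 still needed.
Take 10 from Option 20 at 6.5 ; need 2 more.
Option 12 (7.0): take the remaining 2 ; done.
Option 23: unused.

2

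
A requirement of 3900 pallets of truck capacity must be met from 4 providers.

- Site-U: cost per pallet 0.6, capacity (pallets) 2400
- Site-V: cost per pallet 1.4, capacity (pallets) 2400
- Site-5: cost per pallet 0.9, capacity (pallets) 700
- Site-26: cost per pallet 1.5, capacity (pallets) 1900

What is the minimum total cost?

Fill from the cheapest provider first.
Site-U at 0.6: take all 2400 pallets → 1500 still needed.
Site-5 at 0.9: take all 700 pallets → 800 still needed.
Site-V (1.4): take the remaining 800 → done.
Site-26: unused.
Cost = 2400×0.6 + 700×0.9 + 800×1.4 = 3190.

3190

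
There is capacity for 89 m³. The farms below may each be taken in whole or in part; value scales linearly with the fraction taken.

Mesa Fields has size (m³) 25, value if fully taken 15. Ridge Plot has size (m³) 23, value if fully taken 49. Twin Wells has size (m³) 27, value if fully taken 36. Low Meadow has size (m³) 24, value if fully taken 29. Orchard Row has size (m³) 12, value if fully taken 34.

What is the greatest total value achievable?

149.8

Rank by value-to-size ratio: Orchard Row 34/12≈2.83, Ridge Plot 49/23≈2.13, Twin Wells 36/27≈1.33, Low Meadow 29/24≈1.21, Mesa Fields 15/25≈0.6.
Take all of Orchard Row (12 m³, value 34) — 77 m³ left.
All 23 m³ of Ridge Plot fit (value 49) — 54 remain.
Take all of Twin Wells (27 m³, value 36) — 27 m³ left.
Take all of Low Meadow (24 m³, value 29) — 3 m³ left.
Only 3 m³ remain; take 3/25 of Mesa Fields for value 15×3/25 = 1.8.
Total value = 149.8.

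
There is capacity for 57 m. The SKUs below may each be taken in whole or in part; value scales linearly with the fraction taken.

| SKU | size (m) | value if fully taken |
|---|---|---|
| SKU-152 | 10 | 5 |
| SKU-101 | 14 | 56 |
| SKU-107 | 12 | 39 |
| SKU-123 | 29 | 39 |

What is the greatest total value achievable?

135

Rank by value-to-size ratio: SKU-101 56/14≈4, SKU-107 39/12≈3.25, SKU-123 39/29≈1.34, SKU-152 5/10≈0.5.
Take all of SKU-101 (14 m, value 56) ; 43 m left.
Take all of SKU-107 (12 m, value 39) ; 31 m left.
Take all of SKU-123 (29 m, value 39) ; 2 m left.
Fill the last 2 m with part of SKU-152: 2/10 of it earns 1.
Total value = 135.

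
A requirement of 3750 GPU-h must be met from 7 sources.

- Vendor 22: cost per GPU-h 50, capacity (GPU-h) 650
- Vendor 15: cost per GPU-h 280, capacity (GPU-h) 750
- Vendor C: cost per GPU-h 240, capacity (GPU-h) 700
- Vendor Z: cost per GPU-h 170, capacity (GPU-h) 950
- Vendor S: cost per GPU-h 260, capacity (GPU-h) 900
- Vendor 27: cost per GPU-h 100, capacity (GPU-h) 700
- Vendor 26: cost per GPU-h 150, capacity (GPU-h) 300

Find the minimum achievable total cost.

594000

Fill from the cheapest source first.
Take 650 from Vendor 22 at 50 — need 3100 more.
Take 700 from Vendor 27 at 100 — need 2400 more.
Vendor 26 at 150: take all 300 GPU-h — 2100 still needed.
Vendor Z at 170: take all 950 GPU-h — 1150 still needed.
Vendor C (240): use full 700 — 450 GPU-h to go.
Vendor S (260): take the remaining 450 — done.
Vendor 15: unused.
Cost = 650×50 + 700×100 + 300×150 + 950×170 + 700×240 + 450×260 = 594000.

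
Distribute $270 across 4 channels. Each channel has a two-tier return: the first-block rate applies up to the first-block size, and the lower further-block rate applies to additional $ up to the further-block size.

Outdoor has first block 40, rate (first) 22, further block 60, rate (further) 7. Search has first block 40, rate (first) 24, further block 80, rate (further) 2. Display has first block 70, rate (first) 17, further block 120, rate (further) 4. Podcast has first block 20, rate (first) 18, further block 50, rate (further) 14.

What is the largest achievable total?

Treat each block as its own option and order by rate: Search/tier1 24 > Outdoor/tier1 22 > Podcast/tier1 18 > Display/tier1 17 > Podcast/tier2 14 > Outdoor/tier2 7 > Display/tier2 4 > Search/tier2 2.
Search/tier1 (24): +40 — 230 left.
Outdoor tier1 at 22: fill all 40 — 190 left.
Podcast tier1 at 18: fill all 20 — 170 left.
Display tier1 at 17: fill all 70 — 100 left.
Podcast/tier2 (14): +50 — 50 left.
Outdoor tier2 at 7: only 50 left, fill 50.
Total = 24×40 + 22×40 + 18×20 + 17×70 + 14×50 + 7×50 = 4440.

4440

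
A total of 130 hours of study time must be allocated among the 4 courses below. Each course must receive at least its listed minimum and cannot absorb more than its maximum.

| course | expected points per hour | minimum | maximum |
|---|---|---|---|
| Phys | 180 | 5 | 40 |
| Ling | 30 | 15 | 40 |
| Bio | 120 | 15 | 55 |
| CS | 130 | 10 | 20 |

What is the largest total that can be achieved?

16850

Meeting every minimum uses 5+15+15+10 = 45 hours, leaving 85.
Order the courses by expected points per hour: Phys 180 > CS 130 > Bio 120 > Ling 30.
Phys: +35 to 40 (cap) → 50 left.
CS: +10 to 20 (cap) → 40 left.
Give Bio 40 more to hit its cap of 55 → 0 left.
Total = 180×40 + 30×15 + 120×55 + 130×20 = 16850.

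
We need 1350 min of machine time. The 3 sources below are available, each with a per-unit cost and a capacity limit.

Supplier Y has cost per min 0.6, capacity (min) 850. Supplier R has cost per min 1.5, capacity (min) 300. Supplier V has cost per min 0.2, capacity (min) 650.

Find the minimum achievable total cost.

550

Use sources in increasing cost order.
Supplier V at 0.2: take all 650 min ; 700 still needed.
Take 700 from Supplier Y at 0.6 to finish.
Supplier R: unused.
Cost = 650×0.2 + 700×0.6 = 550.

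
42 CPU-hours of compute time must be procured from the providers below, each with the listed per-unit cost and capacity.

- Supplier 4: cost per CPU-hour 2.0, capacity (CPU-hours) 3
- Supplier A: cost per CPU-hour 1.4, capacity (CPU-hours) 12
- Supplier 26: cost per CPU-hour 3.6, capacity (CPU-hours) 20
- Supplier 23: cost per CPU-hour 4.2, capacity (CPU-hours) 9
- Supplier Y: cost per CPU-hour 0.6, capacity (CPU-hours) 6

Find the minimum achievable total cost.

Cheapest first:
Take 6 from Supplier Y at 0.6 → need 36 more.
Supplier A at 1.4: take all 12 CPU-hours → 24 still needed.
Supplier 4 (2.0): use full 3 → 21 CPU-hours to go.
Supplier 26 at 3.6: take all 20 CPU-hours → 1 still needed.
Take 1 from Supplier 23 at 4.2 to finish.
Cost = 6×0.6 + 12×1.4 + 3×2.0 + 20×3.6 + 1×4.2 = 102.6.

102.6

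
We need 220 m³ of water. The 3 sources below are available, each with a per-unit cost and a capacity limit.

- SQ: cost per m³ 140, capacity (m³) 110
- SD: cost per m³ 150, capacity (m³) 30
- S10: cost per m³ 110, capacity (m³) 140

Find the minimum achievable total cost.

Cheapest first:
S10 (110): use full 140 ; 80 m³ to go.
SQ (140): take the remaining 80 ; done.
SD: unused.
Cost = 140×110 + 80×140 = 26600.

26600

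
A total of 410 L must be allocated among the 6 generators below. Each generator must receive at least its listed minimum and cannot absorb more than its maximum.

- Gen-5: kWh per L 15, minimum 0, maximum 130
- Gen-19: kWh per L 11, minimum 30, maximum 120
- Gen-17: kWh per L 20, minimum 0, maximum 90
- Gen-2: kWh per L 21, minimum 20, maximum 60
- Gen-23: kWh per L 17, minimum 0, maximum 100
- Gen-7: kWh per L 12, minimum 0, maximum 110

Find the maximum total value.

Meeting every minimum uses 0+30+0+20+0+0 = 50 L, leaving 360.
Highest kWh per L first: Gen-2 21 > Gen-17 20 > Gen-23 17 > Gen-5 15 > Gen-7 12 > Gen-19 11.
Gen-2 takes 40 more to reach its cap of 60 — 320 left.
Gen-17: +90 to 90 (cap) — 230 left.
Give Gen-23 100 more to hit its cap of 100 — 130 left.
Give Gen-5 130 more to hit its cap of 130 — 0 left.
Total = 15×130 + 11×30 + 20×90 + 21×60 + 17×100 = 7040.

7040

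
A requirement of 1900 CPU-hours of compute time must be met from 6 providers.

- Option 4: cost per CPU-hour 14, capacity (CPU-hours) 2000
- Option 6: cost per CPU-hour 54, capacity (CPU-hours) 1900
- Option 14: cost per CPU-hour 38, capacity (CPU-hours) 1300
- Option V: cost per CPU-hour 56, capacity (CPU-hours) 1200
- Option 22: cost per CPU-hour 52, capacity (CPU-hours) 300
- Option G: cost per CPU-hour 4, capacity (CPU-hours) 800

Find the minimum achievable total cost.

18600

Fill from the cheapest provider first.
Option G (4): use full 800 → 1100 CPU-hours to go.
Option 4 at 14: take 1100 of its 2000 → requirement met.
Option 14, Option 22, Option 6, Option V: unused.
Cost = 800×4 + 1100×14 = 18600.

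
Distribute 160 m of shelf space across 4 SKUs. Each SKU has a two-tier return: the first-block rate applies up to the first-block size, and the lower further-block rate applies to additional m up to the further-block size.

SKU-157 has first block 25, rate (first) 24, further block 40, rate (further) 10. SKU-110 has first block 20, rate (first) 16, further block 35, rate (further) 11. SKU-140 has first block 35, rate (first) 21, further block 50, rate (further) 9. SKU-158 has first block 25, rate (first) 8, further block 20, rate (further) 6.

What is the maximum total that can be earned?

Rank every tier by rate: SKU-157/first 24 > SKU-140/first 21 > SKU-110/first 16 > SKU-110/second 11 > SKU-157/second 10 > SKU-140/second 9 > SKU-158/first 8 > SKU-158/second 6.
SKU-157 first at 24: fill all 25 → 135 left.
SKU-140 first at 21: fill all 35 → 100 left.
Fill SKU-110 first block (20 at 16) → 80 left.
SKU-110/second (11): +35 → 45 left.
SKU-157/second (10): +40 → 5 left.
SKU-140/second: +5 of 50 at 9; pool empty.
Total = 24×25 + 21×35 + 16×20 + 11×35 + 10×40 + 9×5 = 2485.

2485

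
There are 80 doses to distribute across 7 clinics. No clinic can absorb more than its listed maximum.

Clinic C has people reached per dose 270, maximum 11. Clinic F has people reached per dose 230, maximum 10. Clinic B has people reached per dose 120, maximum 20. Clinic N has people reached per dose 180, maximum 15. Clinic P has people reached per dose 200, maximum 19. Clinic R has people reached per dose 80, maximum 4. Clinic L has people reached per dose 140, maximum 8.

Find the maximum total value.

14930

Order the clinics by people reached per dose: Clinic C 270 > Clinic F 230 > Clinic P 200 > Clinic N 180 > Clinic L 140 > Clinic B 120 > Clinic R 80.
Clinic C takes 11 to reach its cap of 11 — 69 left.
Give Clinic F 10 to hit its cap of 10 — 59 left.
Give Clinic P 19 to hit its cap of 19 — 40 left.
Clinic N takes 15 to reach its cap of 15 — 25 left.
Clinic L takes 8 to reach its cap of 8 — 17 left.
Clinic B: +17 (room for 20) → 17. Pool exhausted.
Total = 270×11 + 230×10 + 120×17 + 180×15 + 200×19 + 140×8 = 14930.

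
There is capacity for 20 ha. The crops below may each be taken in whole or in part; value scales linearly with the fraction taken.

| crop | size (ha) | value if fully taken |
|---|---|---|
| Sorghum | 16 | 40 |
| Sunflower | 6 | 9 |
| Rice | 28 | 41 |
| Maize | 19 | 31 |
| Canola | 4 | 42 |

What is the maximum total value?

Best value per unit of size first: Canola 42/4≈10.5, Sorghum 40/16≈2.5, Maize 31/19≈1.63, Sunflower 9/6≈1.5, Rice 41/28≈1.46.
Canola: take in full, 4 ha for value 42 ; 16 left.
Sorghum: take in full, 16 ha for value 40 ; 0 left.
Total value = 82.

82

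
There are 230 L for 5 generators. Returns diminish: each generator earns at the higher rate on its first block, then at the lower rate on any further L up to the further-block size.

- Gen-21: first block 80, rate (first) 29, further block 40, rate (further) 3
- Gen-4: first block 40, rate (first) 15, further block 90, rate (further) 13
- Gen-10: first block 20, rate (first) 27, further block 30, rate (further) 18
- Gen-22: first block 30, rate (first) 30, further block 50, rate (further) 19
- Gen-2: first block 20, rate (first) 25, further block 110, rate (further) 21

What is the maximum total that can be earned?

Order all 10 blocks by rate: Gen-22/first 30 > Gen-21/first 29 > Gen-10/first 27 > Gen-2/first 25 > Gen-2/second 21 > Gen-22/second 19 > Gen-10/second 18 > Gen-4/first 15 > Gen-4/second 13 > Gen-21/second 3.
Gen-22 first at 30: fill all 30 → 200 left.
Fill Gen-21 first block (80 at 29) → 120 left.
Gen-10 first at 27: fill all 20 → 100 left.
Gen-2 first at 25: fill all 20 → 80 left.
80 remain; put them into Gen-2 second at 21.
Total = 30×30 + 29×80 + 27×20 + 25×20 + 21×80 = 5940.

5940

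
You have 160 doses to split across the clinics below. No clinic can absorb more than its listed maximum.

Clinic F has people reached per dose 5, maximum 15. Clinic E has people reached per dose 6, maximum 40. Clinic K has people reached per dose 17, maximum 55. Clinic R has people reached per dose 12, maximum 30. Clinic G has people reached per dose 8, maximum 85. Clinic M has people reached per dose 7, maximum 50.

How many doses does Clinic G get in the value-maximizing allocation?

Rank by people reached per dose: Clinic K 17 > Clinic R 12 > Clinic G 8 > Clinic M 7 > Clinic E 6 > Clinic F 5.
Clinic K: +55 to 55 (cap) — 105 left.
Give Clinic R 30 to hit its cap of 30 — 75 left.
Clinic G has room for 85 but only 75 remain, so it gets 75.

75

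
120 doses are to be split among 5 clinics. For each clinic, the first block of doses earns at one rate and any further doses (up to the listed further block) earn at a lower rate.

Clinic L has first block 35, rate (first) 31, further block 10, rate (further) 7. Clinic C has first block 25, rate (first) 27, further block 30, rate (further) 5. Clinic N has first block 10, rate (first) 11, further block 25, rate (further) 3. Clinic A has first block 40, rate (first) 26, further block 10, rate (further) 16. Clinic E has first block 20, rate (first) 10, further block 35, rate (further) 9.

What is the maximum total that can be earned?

Rank every tier by rate: Clinic L/tier1 31 > Clinic C/tier1 27 > Clinic A/tier1 26 > Clinic A/tier2 16 > Clinic N/tier1 11 > Clinic E/tier1 10 > Clinic E/tier2 9 > Clinic L/tier2 7 > Clinic C/tier2 5 > Clinic N/tier2 3.
Fill Clinic L tier1 block (35 at 31) — 85 left.
Clinic C tier1 at 27: fill all 25 — 60 left.
Clinic A tier1 at 26: fill all 40 — 20 left.
Fill Clinic A tier2 block (10 at 16) — 10 left.
Clinic N tier1 at 11: fill all 10 — 0 left.
Total = 31×35 + 27×25 + 26×40 + 16×10 + 11×10 = 3070.

3070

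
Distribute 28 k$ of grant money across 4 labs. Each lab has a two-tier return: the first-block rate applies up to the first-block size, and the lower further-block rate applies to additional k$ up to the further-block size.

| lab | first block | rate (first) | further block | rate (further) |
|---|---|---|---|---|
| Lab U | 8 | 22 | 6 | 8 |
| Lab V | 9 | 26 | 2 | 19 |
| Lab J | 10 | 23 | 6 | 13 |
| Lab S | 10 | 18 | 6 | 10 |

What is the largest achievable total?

659

Rank every tier by rate: Lab V/first 26 > Lab J/first 23 > Lab U/first 22 > Lab V/second 19 > Lab S/first 18 > Lab J/second 13 > Lab S/second 10 > Lab U/second 8.
Lab V first at 26: fill all 9 ; 19 left.
Fill Lab J first block (10 at 23) ; 9 left.
Lab U first at 22: fill all 8 ; 1 left.
Lab V/second: +1 of 2 at 19; pool empty.
Total = 26×9 + 23×10 + 22×8 + 19×1 = 659.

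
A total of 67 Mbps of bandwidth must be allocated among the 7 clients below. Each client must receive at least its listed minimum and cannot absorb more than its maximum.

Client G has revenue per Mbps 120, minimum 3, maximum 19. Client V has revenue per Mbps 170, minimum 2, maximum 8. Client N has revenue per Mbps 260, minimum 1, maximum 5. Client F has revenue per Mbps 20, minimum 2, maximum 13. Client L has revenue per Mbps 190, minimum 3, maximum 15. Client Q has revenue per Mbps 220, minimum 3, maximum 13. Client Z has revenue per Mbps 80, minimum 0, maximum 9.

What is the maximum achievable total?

Meeting every minimum uses 3+2+1+2+3+3+0 = 14 Mbps, leaving 53.
Highest revenue per Mbps first: Client N 260 > Client Q 220 > Client L 190 > Client V 170 > Client G 120 > Client Z 80 > Client F 20.
Client N takes 4 more to reach its cap of 5 → 49 left.
Client Q takes 10 more to reach its cap of 13 → 39 left.
Give Client L 12 more to hit its cap of 15 → 27 left.
Client V: +6 to 8 (cap) → 21 left.
Client G: +16 to 19 (cap) → 5 left.
Only 5 left; Client Z takes them to reach 5.
Total = 120×19 + 170×8 + 260×5 + 20×2 + 190×15 + 220×13 + 80×5 = 11090.

11090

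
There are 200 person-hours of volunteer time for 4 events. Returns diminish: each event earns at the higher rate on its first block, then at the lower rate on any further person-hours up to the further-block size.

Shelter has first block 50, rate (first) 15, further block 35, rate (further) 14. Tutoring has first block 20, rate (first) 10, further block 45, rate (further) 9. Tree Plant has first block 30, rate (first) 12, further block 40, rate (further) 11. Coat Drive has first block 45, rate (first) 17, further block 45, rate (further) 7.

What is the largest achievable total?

2805

Treat each block as its own option and order by rate: Coat Drive/T1 17 > Shelter/T1 15 > Shelter/T2 14 > Tree Plant/T1 12 > Tree Plant/T2 11 > Tutoring/T1 10 > Tutoring/T2 9 > Coat Drive/T2 7.
Coat Drive/T1 (17): +45 — 155 left.
Shelter T1 at 15: fill all 50 — 105 left.
Shelter T2 at 14: fill all 35 — 70 left.
Fill Tree Plant T1 block (30 at 12) — 40 left.
Tree Plant/T2 (11): +40 — 0 left.
Total = 17×45 + 15×50 + 14×35 + 12×30 + 11×40 = 2805.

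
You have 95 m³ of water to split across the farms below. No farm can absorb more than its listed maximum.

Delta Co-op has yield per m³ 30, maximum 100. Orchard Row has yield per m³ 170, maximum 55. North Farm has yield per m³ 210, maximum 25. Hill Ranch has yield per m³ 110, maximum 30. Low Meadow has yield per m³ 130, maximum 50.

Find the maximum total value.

Rank by yield per m³: North Farm 210 > Orchard Row 170 > Low Meadow 130 > Hill Ranch 110 > Delta Co-op 30.
Give North Farm 25 to hit its cap of 25 — 70 left.
Orchard Row takes 55 to reach its cap of 55 — 15 left.
Low Meadow has room for 50 but only 15 remain, so it gets 15.
Total = 170×55 + 210×25 + 130×15 = 16550.

16550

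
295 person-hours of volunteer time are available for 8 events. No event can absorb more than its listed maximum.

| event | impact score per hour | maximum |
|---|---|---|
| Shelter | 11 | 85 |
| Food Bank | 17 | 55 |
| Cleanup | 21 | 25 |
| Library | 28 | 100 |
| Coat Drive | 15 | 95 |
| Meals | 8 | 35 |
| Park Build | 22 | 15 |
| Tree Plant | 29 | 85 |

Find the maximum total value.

7280

Order the events by impact score per hour: Tree Plant 29 > Library 28 > Park Build 22 > Cleanup 21 > Food Bank 17 > Coat Drive 15 > Shelter 11 > Meals 8.
Give Tree Plant 85 to hit its cap of 85 → 210 left.
Give Library 100 to hit its cap of 100 → 110 left.
Give Park Build 15 to hit its cap of 15 → 95 left.
Cleanup: +25 to 25 (cap) → 70 left.
Give Food Bank 55 to hit its cap of 55 → 15 left.
Only 15 left; Coat Drive takes them to reach 15.
Total = 17×55 + 21×25 + 28×100 + 15×15 + 22×15 + 29×85 = 7280.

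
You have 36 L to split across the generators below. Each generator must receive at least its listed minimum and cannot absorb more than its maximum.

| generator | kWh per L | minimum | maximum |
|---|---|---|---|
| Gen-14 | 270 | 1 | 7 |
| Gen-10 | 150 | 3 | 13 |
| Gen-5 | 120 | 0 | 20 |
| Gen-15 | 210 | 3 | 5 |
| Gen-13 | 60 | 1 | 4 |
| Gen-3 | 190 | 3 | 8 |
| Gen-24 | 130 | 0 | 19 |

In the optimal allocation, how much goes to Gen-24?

Meeting every minimum uses 1+3+0+3+1+3+0 = 11 L, leaving 25.
Order the generators by kWh per L: Gen-14 270 > Gen-15 210 > Gen-3 190 > Gen-10 150 > Gen-24 130 > Gen-5 120 > Gen-13 60.
Gen-14 takes 6 more to reach its cap of 7 ; 19 left.
Give Gen-15 2 more to hit its cap of 5 ; 17 left.
Gen-3 takes 5 more to reach its cap of 8 ; 12 left.
Give Gen-10 10 more to hit its cap of 13 ; 2 left.
Gen-24: +2 (room for 19) → 2. Pool exhausted.

2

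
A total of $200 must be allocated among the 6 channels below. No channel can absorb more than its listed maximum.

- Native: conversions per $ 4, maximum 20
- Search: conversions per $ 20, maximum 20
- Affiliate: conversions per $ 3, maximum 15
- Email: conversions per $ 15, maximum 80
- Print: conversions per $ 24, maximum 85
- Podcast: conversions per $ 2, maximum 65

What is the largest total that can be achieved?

3700

Highest conversions per $ first: Print 24 > Search 20 > Email 15 > Native 4 > Affiliate 3 > Podcast 2.
Print takes 85 to reach its cap of 85 → 115 left.
Search takes 20 to reach its cap of 20 → 95 left.
Give Email 80 to hit its cap of 80 → 15 left.
Native has room for 20 but only 15 remain, so it gets 15.
Total = 4×15 + 20×20 + 15×80 + 24×85 = 3700.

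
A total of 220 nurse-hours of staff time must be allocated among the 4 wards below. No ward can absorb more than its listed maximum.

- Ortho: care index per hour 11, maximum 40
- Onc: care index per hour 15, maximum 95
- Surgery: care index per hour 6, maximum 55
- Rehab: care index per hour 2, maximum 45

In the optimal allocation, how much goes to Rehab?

30

Highest care index per hour first: Onc 15 > Ortho 11 > Surgery 6 > Rehab 2.
Onc takes 95 to reach its cap of 95 ; 125 left.
Ortho: +40 to 40 (cap) ; 85 left.
Surgery takes 55 to reach its cap of 55 ; 30 left.
Rehab: +30 (room for 45) → 30. Pool exhausted.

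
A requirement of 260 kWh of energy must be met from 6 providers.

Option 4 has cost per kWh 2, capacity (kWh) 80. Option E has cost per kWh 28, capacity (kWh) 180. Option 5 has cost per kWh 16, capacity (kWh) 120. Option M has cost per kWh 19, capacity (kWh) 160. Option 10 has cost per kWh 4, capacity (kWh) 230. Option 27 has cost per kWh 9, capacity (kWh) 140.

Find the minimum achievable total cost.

Cheapest first:
Option 4 at 2: take all 80 kWh — 180 still needed.
Option 10 (4): take the remaining 180 — done.
Option 27, Option 5, Option M, Option E: unused.
Cost = 80×2 + 180×4 = 880.

880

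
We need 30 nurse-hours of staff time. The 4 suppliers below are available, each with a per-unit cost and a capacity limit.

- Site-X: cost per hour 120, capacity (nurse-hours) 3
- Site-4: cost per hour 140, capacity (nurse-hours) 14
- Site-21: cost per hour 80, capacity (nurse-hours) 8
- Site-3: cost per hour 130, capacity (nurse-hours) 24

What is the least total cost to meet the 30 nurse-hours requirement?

Cheapest first:
Take 8 from Site-21 at 80 → need 22 more.
Take 3 from Site-X at 120 → need 19 more.
Site-3 at 130: take 19 of its 24 → requirement met.
Site-4: unused.
Cost = 8×80 + 3×120 + 19×130 = 3470.

3470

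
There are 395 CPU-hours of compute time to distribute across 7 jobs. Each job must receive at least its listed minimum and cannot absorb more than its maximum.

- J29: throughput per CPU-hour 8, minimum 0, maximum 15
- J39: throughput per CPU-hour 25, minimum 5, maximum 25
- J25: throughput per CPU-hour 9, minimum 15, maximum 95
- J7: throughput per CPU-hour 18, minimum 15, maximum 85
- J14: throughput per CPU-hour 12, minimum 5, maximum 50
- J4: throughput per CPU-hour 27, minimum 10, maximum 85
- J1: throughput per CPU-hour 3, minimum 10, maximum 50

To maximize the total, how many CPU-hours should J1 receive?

Meeting every minimum uses 0+5+15+15+5+10+10 = 60 CPU-hours, leaving 335.
Rank by throughput per CPU-hour: J4 27 > J39 25 > J7 18 > J14 12 > J25 9 > J29 8 > J1 3.
Give J4 75 more to hit its cap of 85 ; 260 left.
J39: +20 to 25 (cap) ; 240 left.
Give J7 70 more to hit its cap of 85 ; 170 left.
Give J14 45 more to hit its cap of 50 ; 125 left.
J25 takes 80 more to reach its cap of 95 ; 45 left.
J29 takes 15 more to reach its cap of 15 ; 30 left.
J1 has room for 40 more but only 30 remain, so it gets 40.

40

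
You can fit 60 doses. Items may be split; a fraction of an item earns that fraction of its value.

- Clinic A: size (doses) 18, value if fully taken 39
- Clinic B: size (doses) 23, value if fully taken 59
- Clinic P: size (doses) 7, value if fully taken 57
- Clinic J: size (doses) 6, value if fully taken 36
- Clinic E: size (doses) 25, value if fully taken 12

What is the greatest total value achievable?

Rank by value-to-size ratio: Clinic P 57/7≈8.14, Clinic J 36/6≈6, Clinic B 59/23≈2.57, Clinic A 39/18≈2.17, Clinic E 12/25≈0.48.
All 7 doses of Clinic P fit (value 57) ; 53 remain.
Take all of Clinic J (6 doses, value 36) ; 47 doses left.
Clinic B: take in full, 23 doses for value 59 ; 24 left.
Clinic A: take in full, 18 doses for value 39 ; 6 left.
Only 6 doses remain; take 6/25 of Clinic E for value 12×6/25 = 2.88.
Total value = 193.88.

193.88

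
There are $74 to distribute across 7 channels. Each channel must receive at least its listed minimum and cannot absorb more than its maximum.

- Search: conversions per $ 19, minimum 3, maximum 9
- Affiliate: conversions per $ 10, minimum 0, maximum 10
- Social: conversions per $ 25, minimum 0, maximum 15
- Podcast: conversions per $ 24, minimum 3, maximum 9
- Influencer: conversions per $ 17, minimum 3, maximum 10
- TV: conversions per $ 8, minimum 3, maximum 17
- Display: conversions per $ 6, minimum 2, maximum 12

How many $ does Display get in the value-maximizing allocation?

4

Meeting every minimum uses 3+0+0+3+3+3+2 = 14 $, leaving 60.
Highest conversions per $ first: Social 25 > Podcast 24 > Search 19 > Influencer 17 > Affiliate 10 > TV 8 > Display 6.
Social: +15 to 15 (cap) — 45 left.
Give Podcast 6 more to hit its cap of 9 — 39 left.
Search: +6 to 9 (cap) — 33 left.
Influencer: +7 to 10 (cap) — 26 left.
Affiliate takes 10 more to reach its cap of 10 — 16 left.
Give TV 14 more to hit its cap of 17 — 2 left.
Display has room for 10 more but only 2 remain, so it gets 4.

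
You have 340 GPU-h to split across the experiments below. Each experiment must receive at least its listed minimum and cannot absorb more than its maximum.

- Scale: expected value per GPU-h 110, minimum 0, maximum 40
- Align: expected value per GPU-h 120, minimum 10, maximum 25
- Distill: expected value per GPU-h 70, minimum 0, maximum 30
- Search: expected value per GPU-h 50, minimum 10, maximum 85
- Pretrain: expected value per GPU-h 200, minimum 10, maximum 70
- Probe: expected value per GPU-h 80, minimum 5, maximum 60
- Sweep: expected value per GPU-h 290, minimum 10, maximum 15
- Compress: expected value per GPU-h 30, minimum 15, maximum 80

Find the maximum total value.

Meeting every minimum uses 0+10+0+10+10+5+10+15 = 60 GPU-h, leaving 280.
Highest expected value per GPU-h first: Sweep 290 > Pretrain 200 > Align 120 > Scale 110 > Probe 80 > Distill 70 > Search 50 > Compress 30.
Sweep takes 5 more to reach its cap of 15 ; 275 left.
Give Pretrain 60 more to hit its cap of 70 ; 215 left.
Align: +15 to 25 (cap) ; 200 left.
Scale takes 40 more to reach its cap of 40 ; 160 left.
Probe takes 55 more to reach its cap of 60 ; 105 left.
Distill takes 30 more to reach its cap of 30 ; 75 left.
Search: +75 to 85 (cap) ; 0 left.
Total = 110×40 + 120×25 + 70×30 + 50×85 + 200×70 + 80×60 + 290×15 + 30×15 = 37350.

37350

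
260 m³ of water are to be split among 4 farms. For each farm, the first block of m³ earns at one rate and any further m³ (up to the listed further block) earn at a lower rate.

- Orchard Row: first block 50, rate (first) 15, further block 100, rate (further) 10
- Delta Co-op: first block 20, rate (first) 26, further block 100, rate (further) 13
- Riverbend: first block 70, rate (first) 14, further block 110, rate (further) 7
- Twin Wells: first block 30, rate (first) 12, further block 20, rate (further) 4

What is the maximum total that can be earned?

Order all 8 blocks by rate: Delta Co-op/T1 26 > Orchard Row/T1 15 > Riverbend/T1 14 > Delta Co-op/T2 13 > Twin Wells/T1 12 > Orchard Row/T2 10 > Riverbend/T2 7 > Twin Wells/T2 4.
Delta Co-op T1 at 26: fill all 20 → 240 left.
Fill Orchard Row T1 block (50 at 15) → 190 left.
Riverbend/T1 (14): +70 → 120 left.
Delta Co-op T2 at 13: fill all 100 → 20 left.
20 remain; put them into Twin Wells T1 at 12.
Total = 26×20 + 15×50 + 14×70 + 13×100 + 12×20 = 3790.

3790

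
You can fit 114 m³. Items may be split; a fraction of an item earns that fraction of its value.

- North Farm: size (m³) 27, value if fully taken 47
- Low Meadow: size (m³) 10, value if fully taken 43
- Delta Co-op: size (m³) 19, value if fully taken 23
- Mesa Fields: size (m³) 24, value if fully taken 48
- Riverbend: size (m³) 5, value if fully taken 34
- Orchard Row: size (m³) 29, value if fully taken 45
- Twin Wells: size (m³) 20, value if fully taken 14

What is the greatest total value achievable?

Sort by value density: Riverbend 34/5≈6.8, Low Meadow 43/10≈4.3, Mesa Fields 48/24≈2, North Farm 47/27≈1.74, Orchard Row 45/29≈1.55, Delta Co-op 23/19≈1.21, Twin Wells 14/20≈0.7.
Take all of Riverbend (5 m³, value 34) ; 109 m³ left.
Low Meadow: take in full, 10 m³ for value 43 ; 99 left.
Take all of Mesa Fields (24 m³, value 48) ; 75 m³ left.
Take all of North Farm (27 m³, value 47) ; 48 m³ left.
Orchard Row: take in full, 29 m³ for value 45 ; 19 left.
Delta Co-op: take in full, 19 m³ for value 23 ; 0 left.
Total value = 240.

240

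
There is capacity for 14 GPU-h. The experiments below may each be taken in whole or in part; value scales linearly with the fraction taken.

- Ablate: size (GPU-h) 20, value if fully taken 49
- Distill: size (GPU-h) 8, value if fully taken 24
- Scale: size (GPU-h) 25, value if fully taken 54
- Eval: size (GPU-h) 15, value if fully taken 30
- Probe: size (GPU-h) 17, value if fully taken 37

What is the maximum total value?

38.7

Sort by value density: Distill 24/8≈3, Ablate 49/20≈2.45, Probe 37/17≈2.18, Scale 54/25≈2.16, Eval 30/15≈2.
All 8 GPU-h of Distill fit (value 24) → 6 remain.
Fill the last 6 GPU-h with part of Ablate: 6/20 of it earns 14.7.
Total value = 38.7.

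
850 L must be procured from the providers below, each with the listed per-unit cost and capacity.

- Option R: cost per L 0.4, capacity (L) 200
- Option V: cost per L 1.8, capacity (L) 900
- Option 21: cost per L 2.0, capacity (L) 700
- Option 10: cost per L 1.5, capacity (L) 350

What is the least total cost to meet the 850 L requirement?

Use providers in increasing cost order.
Option R (0.4): use full 200 → 650 L to go.
Take 350 from Option 10 at 1.5 → need 300 more.
Take 300 from Option V at 1.8 to finish.
Option 21: unused.
Cost = 200×0.4 + 350×1.5 + 300×1.8 = 1145.

1145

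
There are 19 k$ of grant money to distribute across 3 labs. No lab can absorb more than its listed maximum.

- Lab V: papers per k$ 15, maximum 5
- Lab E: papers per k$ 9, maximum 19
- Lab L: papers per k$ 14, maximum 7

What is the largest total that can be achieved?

236

Order the labs by papers per k$: Lab V 15 > Lab L 14 > Lab E 9.
Give Lab V 5 to hit its cap of 5 — 14 left.
Give Lab L 7 to hit its cap of 7 — 7 left.
Lab E: +7 (room for 19) → 7. Pool exhausted.
Total = 15×5 + 9×7 + 14×7 = 236.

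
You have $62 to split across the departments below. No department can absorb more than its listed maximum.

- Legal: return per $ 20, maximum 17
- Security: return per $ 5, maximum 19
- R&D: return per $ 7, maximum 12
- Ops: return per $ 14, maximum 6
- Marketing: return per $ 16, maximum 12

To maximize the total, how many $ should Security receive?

Highest return per $ first: Legal 20 > Marketing 16 > Ops 14 > R&D 7 > Security 5.
Give Legal 17 to hit its cap of 17 → 45 left.
Marketing takes 12 to reach its cap of 12 → 33 left.
Ops: +6 to 6 (cap) → 27 left.
Give R&D 12 to hit its cap of 12 → 15 left.
Security has room for 19 but only 15 remain, so it gets 15.

15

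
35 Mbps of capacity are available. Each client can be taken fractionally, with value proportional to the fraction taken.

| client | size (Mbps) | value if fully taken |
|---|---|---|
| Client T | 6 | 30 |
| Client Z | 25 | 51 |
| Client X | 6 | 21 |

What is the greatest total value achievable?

97.92

Rank by value-to-size ratio: Client T 30/6≈5, Client X 21/6≈3.5, Client Z 51/25≈2.04.
Client T: take in full, 6 Mbps for value 30 → 29 left.
Client X: take in full, 6 Mbps for value 21 → 23 left.
Only 23 Mbps remain; take 23/25 of Client Z for value 51×23/25 = 46.92.
Total value = 97.92.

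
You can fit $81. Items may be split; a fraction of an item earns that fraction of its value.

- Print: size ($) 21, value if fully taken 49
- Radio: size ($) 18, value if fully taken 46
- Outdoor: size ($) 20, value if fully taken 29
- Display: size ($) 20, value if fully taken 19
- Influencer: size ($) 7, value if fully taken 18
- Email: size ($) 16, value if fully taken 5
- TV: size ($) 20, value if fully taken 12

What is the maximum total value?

Rank by value-to-size ratio: Influencer 18/7≈2.57, Radio 46/18≈2.56, Print 49/21≈2.33, Outdoor 29/20≈1.45, Display 19/20≈0.95, TV 12/20≈0.6, Email 5/16≈0.312.
Influencer: take in full, 7 $ for value 18 — 74 left.
Take all of Radio (18 $, value 46) — 56 $ left.
Take all of Print (21 $, value 49) — 35 $ left.
Take all of Outdoor (20 $, value 29) — 15 $ left.
Fill the last 15 $ with part of Display: 15/20 of it earns 14.25.
Total value = 156.25.

156.25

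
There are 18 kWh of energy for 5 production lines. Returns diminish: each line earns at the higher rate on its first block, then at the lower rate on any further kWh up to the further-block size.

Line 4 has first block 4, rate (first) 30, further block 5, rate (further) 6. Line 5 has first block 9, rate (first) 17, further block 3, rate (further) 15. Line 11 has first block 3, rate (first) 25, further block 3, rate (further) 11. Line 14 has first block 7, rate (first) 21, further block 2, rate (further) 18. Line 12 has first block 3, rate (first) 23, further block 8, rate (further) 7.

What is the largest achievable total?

Rank every tier by rate: Line 4/first 30 > Line 11/first 25 > Line 12/first 23 > Line 14/first 21 > Line 14/second 18 > Line 5/first 17 > Line 5/second 15 > Line 11/second 11 > Line 12/second 7 > Line 4/second 6.
Fill Line 4 first block (4 at 30) → 14 left.
Line 11 first at 25: fill all 3 → 11 left.
Line 12 first at 23: fill all 3 → 8 left.
Line 14 first at 21: fill all 7 → 1 left.
Line 14 second at 18: only 1 left, fill 1.
Total = 30×4 + 25×3 + 23×3 + 21×7 + 18×1 = 429.

429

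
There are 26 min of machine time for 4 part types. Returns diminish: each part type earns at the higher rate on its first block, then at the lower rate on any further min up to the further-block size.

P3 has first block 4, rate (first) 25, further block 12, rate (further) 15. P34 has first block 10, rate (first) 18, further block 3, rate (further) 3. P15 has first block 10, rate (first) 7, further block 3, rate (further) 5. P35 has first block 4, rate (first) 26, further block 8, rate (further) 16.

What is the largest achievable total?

Rank every tier by rate: P35/first 26 > P3/first 25 > P34/first 18 > P35/second 16 > P3/second 15 > P15/first 7 > P15/second 5 > P34/second 3.
Fill P35 first block (4 at 26) → 22 left.
P3 first at 25: fill all 4 → 18 left.
P34 first at 18: fill all 10 → 8 left.
P35/second (16): +8 → 0 left.
Total = 26×4 + 25×4 + 18×10 + 16×8 = 512.

512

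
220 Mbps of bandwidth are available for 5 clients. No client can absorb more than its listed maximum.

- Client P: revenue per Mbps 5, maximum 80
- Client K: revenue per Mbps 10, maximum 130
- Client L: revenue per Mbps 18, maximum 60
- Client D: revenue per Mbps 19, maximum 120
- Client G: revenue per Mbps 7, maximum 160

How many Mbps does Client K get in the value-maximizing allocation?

40

Rank by revenue per Mbps: Client D 19 > Client L 18 > Client K 10 > Client G 7 > Client P 5.
Client D: +120 to 120 (cap) — 100 left.
Give Client L 60 to hit its cap of 60 — 40 left.
Client K: +40 (room for 130) → 40. Pool exhausted.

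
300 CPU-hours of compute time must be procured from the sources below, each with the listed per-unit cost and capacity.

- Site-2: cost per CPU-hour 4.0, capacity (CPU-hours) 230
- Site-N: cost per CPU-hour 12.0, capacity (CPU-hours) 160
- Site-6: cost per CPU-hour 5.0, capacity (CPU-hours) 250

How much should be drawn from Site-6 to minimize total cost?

Cheapest first:
Site-2 (4.0): use full 230 — 70 CPU-hours to go.
Take 70 from Site-6 at 5.0 to finish.
Site-N: unused.

70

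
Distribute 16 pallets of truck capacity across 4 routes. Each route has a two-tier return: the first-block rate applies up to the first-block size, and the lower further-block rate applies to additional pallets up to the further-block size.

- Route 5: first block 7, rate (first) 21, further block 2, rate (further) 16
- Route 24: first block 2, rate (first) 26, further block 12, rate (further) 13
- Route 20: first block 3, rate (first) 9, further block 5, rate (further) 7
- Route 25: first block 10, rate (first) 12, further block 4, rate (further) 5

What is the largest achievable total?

296

Treat each block as its own option and order by rate: Route 24/tier1 26 > Route 5/tier1 21 > Route 5/tier2 16 > Route 24/tier2 13 > Route 25/tier1 12 > Route 20/tier1 9 > Route 20/tier2 7 > Route 25/tier2 5.
Fill Route 24 tier1 block (2 at 26) ; 14 left.
Route 5/tier1 (21): +7 ; 7 left.
Route 5 tier2 at 16: fill all 2 ; 5 left.
5 remain; put them into Route 24 tier2 at 13.
Total = 26×2 + 21×7 + 16×2 + 13×5 = 296.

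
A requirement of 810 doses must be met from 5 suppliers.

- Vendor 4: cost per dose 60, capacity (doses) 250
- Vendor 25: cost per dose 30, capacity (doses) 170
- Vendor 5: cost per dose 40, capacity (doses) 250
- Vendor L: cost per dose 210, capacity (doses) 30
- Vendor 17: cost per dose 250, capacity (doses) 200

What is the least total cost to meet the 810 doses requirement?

63900

Fill from the cheapest supplier first.
Vendor 25 at 30: take all 170 doses ; 640 still needed.
Vendor 5 at 40: take all 250 doses ; 390 still needed.
Vendor 4 (60): use full 250 ; 140 doses to go.
Vendor L at 210: take all 30 doses ; 110 still needed.
Vendor 17 at 250: take 110 of its 200 ; requirement met.
Cost = 170×30 + 250×40 + 250×60 + 30×210 + 110×250 = 63900.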